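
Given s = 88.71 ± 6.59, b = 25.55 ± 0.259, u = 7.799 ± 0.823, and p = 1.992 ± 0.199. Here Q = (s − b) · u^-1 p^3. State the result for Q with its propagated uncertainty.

64.01 ± 21.4

Let w = s − b = 63.16. δw = √(δs² + δb²) = √(43.4 + 0.0671) = 6.60, so δw/w = 0.104.
Q is then a monomial in w, u, p:
δQ/Q = √((δw/w)² + (-1·δu/u)² + (3·δp/p)²) = √(0.0109 + 0.0111 + 0.0898) = 0.334
Q = 64.01, so δQ = 0.334 × 64.01 = 21.4.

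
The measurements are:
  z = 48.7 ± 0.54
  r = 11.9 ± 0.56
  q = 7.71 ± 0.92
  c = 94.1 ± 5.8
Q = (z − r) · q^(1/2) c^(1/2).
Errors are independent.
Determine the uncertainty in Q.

69.8

Let u = z − r = 36.8. δu = √(δz² + δr²) = √(0.292 + 0.314) = 0.778, so δu/u = 0.0211.
Q is then a monomial in u, q, c:
δQ/Q = √((δu/u)² + (½·δq/q)² + (½·δc/c)²) = √(0.000447 + 0.00356 + 0.000950) = 0.0704
Q = 991, so δQ = 0.0704 × 991 = 69.8.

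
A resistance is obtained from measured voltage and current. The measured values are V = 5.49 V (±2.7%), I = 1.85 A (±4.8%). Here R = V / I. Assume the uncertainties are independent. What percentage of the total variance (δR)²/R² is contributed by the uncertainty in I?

(δR/R)² = (1·δV/V)² + (-1·δI/I)²
  V term: (1×0.0270)² = 0.000729
  I term: (-1×0.0480)² = 0.00230
Total = 0.00303. Share from I = 0.00230/0.00303 = 0.760.

76.0%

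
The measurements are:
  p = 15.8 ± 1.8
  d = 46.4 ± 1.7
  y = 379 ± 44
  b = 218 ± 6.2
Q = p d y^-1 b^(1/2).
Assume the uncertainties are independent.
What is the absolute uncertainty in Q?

4.78

Since Q is a product/quotient, work with relative uncertainties:
  (1·δp/p)² = (1×0.114)² = 0.0130;  (1·δd/d)² = (1×0.0366)² = 0.00134;  (-1·δy/y)² = (-1×0.116)² = 0.0135;  (½·δb/b)² = (0.5×0.0284)² = 0.000202
δQ/Q = √(0.0280) = 0.167
Q = 28.6, so δQ = 0.167 × 28.6 = 4.78.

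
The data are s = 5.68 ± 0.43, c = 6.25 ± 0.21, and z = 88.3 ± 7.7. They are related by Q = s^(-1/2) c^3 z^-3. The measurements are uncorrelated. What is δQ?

4.21e-05

For a monomial Q ∝ s^(-1/2), c^3, z^-3, fractional errors add in quadrature:
  (−½·δs/s)² = (-0.5×0.0757)² = 0.00143;  (3·δc/c)² = (3×0.0336)² = 0.0102;  (-3·δz/z)² = (-3×0.0872)² = 0.0684
δQ/Q = √(0.0800) = 0.283
Q = 0.000149, so δQ = 0.283 × 0.000149 = 4.21e-05.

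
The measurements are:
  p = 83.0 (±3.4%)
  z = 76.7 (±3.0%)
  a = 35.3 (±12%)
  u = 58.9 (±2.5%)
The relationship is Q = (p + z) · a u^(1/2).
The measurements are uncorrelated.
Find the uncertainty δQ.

Let w = p + z = 160. δw = √(δp² + δz²) = √(7.96 + 5.29) = 3.64, so δw/w = 0.0228.
Q is then a monomial in w, a, u:
δQ/Q = √((δw/w)² + (1·δa/a)² + (½·δu/u)²) = √(0.000520 + 0.0144 + 0.000156) = 0.123
Q = 43300, so δQ = 0.123 × 43300 = 5310.

5310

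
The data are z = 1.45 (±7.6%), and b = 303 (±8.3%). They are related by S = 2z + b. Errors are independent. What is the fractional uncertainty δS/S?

0.0822

Each term contributes (cᵢ δxᵢ)² to (δS)²:
  (2·δz)² = 0.0486;  (δb)² = 632
δS = √(633) = 25.1
S = 306, so δS/S = 25.1/306 = 0.0822.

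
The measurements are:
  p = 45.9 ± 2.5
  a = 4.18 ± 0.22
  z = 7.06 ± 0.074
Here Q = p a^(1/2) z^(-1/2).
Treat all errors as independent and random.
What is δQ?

2.14

For a monomial Q ∝ p, a^(1/2), z^(-1/2), fractional errors add in quadrature:
  (1·δp/p)² = (1×0.0545)² = 0.00297;  (½·δa/a)² = (0.5×0.0526)² = 0.000693;  (−½·δz/z)² = (-0.5×0.0105)² = 2.75e-05
δQ/Q = √(0.00369) = 0.0607
Q = 35.3, so δQ = 0.0607 × 35.3 = 2.14.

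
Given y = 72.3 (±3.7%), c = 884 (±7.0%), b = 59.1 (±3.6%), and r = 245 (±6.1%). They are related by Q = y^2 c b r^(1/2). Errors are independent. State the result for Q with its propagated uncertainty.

Products/powers → add relative errors in quadrature, weighted by exponent:
  (2·δy/y)² = (2×0.0370)² = 0.00548;  (1·δc/c)² = (1×0.0700)² = 0.00490;  (1·δb/b)² = (1×0.0360)² = 0.00130;  (½·δr/r)² = (0.5×0.0610)² = 0.000930
δQ/Q = √(0.0126) = 0.112
Q = 4.27e+09, so δQ = 0.112 × 4.27e+09 = 4.8e+08.

(4.27 ± 0.480) × 10^9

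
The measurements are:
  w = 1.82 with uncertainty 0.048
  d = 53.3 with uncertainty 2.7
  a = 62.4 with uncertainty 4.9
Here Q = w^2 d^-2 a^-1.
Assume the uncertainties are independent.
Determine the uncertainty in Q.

Products/powers → add relative errors in quadrature, weighted by exponent:
  (2·δw/w)² = (2×0.0264)² = 0.00278;  (-2·δd/d)² = (-2×0.0507)² = 0.0103;  (-1·δa/a)² = (-1×0.0785)² = 0.00617
δQ/Q = √(0.0192) = 0.139
Q = 1.87e-05, so δQ = 0.139 × 1.87e-05 = 2.59e-06.

2.59e-06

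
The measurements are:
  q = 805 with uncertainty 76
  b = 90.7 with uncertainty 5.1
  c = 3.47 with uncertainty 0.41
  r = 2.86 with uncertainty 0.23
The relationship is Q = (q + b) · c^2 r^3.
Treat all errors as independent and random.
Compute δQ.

Let u = q + b = 896. δu = √(δq² + δb²) = √(5780 + 26.0) = 76.2, so δu/u = 0.0850.
Q is then a monomial in u, c, r:
δQ/Q = √((δu/u)² + (2·δc/c)² + (3·δr/r)²) = √(0.00723 + 0.0558 + 0.0582) = 0.348
Q = 2.52e+05, so δQ = 0.348 × 2.52e+05 = 87900.

87900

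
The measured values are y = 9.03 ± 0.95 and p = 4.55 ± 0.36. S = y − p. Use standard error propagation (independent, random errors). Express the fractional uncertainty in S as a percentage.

22.7%

For a sum/difference, combine absolute errors in quadrature:
  (δy)² = 0.902;  (δp)² = 0.130
δS = √(1.03) = 1.02
S = 4.48, so δS/S = 1.02/4.48 = 0.227.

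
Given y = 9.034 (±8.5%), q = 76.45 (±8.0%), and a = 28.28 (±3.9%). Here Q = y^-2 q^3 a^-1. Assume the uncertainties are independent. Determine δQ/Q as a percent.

Since Q is a product/quotient, work with relative uncertainties:
  (-2·δy/y)² = (-2×0.0850)² = 0.0289;  (3·δq/q)² = (3×0.0800)² = 0.0576;  (-1·δa/a)² = (-1×0.0390)² = 0.00152
δQ/Q = √(0.0880) = 0.297

29.7%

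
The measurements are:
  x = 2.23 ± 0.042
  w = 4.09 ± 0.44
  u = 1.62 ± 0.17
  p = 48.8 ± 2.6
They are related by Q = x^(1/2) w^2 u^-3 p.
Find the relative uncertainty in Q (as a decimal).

Q is a product of powers, so relative uncertainties combine in quadrature:
  (½·δx/x)² = (0.5×0.0188)² = 8.87e-05;  (2·δw/w)² = (2×0.108)² = 0.0463;  (-3·δu/u)² = (-3×0.105)² = 0.0991;  (1·δp/p)² = (1×0.0533)² = 0.00284
δQ/Q = √(0.148) = 0.385

0.385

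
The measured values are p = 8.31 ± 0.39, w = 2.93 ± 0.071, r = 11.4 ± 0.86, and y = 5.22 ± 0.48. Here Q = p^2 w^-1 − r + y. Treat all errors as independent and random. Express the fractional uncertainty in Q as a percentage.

14.3%

Let h = p^2·w^-1 = 23.6. δh/h = √((2·δp/p)² + (-1·δw/w)²) = √(0.00881 + 0.000587) = 0.0969, so δh = 2.28.
Q = h − r + y: δQ = √(δh² + δr² + δy²) = √(5.22 + 0.740 + 0.230) = 2.49
Q = 17.4, so δQ/Q = 2.49/17.4 = 0.143.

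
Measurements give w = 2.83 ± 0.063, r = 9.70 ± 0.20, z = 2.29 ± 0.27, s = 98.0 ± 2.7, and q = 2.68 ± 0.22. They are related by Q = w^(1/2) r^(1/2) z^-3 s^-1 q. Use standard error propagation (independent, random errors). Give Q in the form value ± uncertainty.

Products/powers → add relative errors in quadrature, weighted by exponent:
  (½·δw/w)² = (0.5×0.0223)² = 0.000124;  (½·δr/r)² = (0.5×0.0206)² = 0.000106;  (-3·δz/z)² = (-3×0.118)² = 0.125;  (-1·δs/s)² = (-1×0.0276)² = 0.000759;  (1·δq/q)² = (1×0.0821)² = 0.00674
δQ/Q = √(0.133) = 0.364
Q = 0.0119, so δQ = 0.364 × 0.0119 = 0.00435.

0.0119 ± 0.00435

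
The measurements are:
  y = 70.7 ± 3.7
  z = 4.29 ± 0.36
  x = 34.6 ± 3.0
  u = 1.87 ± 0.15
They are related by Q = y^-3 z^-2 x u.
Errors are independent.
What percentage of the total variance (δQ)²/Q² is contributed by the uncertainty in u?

(δQ/Q)² = (-3·δy/y)² + (-2·δz/z)² + (1·δx/x)² + (1·δu/u)²
  y term: (-3×0.0523)² = 0.0246
  z term: (-2×0.0839)² = 0.0282
  x term: (1×0.0867)² = 0.00752
  u term: (1×0.0802)² = 0.00643
Total = 0.0668. Share from u = 0.00643/0.0668 = 0.0964.

9.64%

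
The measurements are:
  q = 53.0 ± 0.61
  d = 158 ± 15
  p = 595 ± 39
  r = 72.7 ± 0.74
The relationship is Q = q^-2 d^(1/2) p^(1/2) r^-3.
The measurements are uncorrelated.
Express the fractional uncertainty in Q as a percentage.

For a monomial Q ∝ q^-2, d^(1/2), p^(1/2), r^-3, fractional errors add in quadrature:
  (-2·δq/q)² = (-2×0.0115)² = 0.000530;  (½·δd/d)² = (0.5×0.0949)² = 0.00225;  (½·δp/p)² = (0.5×0.0655)² = 0.00107;  (-3·δr/r)² = (-3×0.0102)² = 0.000932
δQ/Q = √(0.00479) = 0.0692

6.92%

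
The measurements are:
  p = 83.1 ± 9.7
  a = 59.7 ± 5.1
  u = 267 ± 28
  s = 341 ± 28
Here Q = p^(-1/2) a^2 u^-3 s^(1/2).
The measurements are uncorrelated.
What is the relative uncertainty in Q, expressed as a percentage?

36.5%

Q is a product of powers, so relative uncertainties combine in quadrature:
  (−½·δp/p)² = (-0.5×0.117)² = 0.00341;  (2·δa/a)² = (2×0.0854)² = 0.0292;  (-3·δu/u)² = (-3×0.105)² = 0.0990;  (½·δs/s)² = (0.5×0.0821)² = 0.00169
δQ/Q = √(0.133) = 0.365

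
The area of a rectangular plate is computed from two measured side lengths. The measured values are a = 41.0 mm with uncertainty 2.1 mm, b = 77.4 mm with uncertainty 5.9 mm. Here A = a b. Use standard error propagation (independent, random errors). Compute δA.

For a monomial A ∝ a, b, fractional errors add in quadrature:
  (1·δa/a)² = (1×0.0512)² = 0.00262;  (1·δb/b)² = (1×0.0762)² = 0.00581
δA/A = √(0.00843) = 0.0918
A = 3170 mm^2, so δA = 0.0918 × 3170 = 291 mm^2.

291 mm^2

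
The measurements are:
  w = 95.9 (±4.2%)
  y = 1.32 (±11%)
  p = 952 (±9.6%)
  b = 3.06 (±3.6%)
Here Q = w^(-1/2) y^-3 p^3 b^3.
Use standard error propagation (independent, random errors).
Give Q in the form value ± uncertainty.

Products/powers → add relative errors in quadrature, weighted by exponent:
  (−½·δw/w)² = (-0.5×0.0420)² = 0.000441;  (-3·δy/y)² = (-3×0.110)² = 0.109;  (3·δp/p)² = (3×0.0960)² = 0.0829;  (3·δb/b)² = (3×0.0360)² = 0.0117
δQ/Q = √(0.204) = 0.452
Q = 1.1e+09, so δQ = 0.452 × 1.1e+09 = 4.96e+08.

(1.10 ± 0.496) × 10^9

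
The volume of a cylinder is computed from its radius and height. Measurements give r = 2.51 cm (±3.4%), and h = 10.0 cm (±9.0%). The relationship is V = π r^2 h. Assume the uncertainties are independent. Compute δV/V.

Products/powers → add relative errors in quadrature, weighted by exponent:
  (2·δr/r)² = (2×0.0340)² = 0.00462;  (1·δh/h)² = (1×0.0900)² = 0.00810
δV/V = √(0.0127) = 0.113

0.113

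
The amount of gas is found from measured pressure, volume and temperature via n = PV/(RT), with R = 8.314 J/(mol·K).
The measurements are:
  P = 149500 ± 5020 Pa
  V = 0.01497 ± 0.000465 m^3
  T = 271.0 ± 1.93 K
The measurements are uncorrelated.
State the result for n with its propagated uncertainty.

Relative error in a monomial: (δn/n)² = Σ (nᵢ · δxᵢ/xᵢ)².
  (1·δP/P)² = (1×0.0336)² = 0.00113;  (1·δV/V)² = (1×0.0311)² = 0.000965;  (-1·δT/T)² = (-1×0.00712)² = 5.07e-05
δn/n = √(0.00214) = 0.0463
n = 0.9933 mol, so δn = 0.0463 × 0.9933 = 0.0460 mol.

0.9933 ± 0.0460 mol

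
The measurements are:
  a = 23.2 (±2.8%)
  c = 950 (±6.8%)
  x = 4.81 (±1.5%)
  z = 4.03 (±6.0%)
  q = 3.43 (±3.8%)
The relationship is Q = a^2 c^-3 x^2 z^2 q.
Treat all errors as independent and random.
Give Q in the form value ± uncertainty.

0.000809 ± 0.000201

Products/powers → add relative errors in quadrature, weighted by exponent:
  (2·δa/a)² = (2×0.0280)² = 0.00314;  (-3·δc/c)² = (-3×0.0680)² = 0.0416;  (2·δx/x)² = (2×0.0150)² = 0.000900;  (2·δz/z)² = (2×0.0600)² = 0.0144;  (1·δq/q)² = (1×0.0380)² = 0.00144
δQ/Q = √(0.0615) = 0.248
Q = 0.000809, so δQ = 0.248 × 0.000809 = 0.000201.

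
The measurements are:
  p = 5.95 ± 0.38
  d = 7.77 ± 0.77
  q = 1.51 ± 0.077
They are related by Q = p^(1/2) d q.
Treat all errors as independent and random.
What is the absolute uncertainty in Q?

Since Q is a product/quotient, work with relative uncertainties:
  (½·δp/p)² = (0.5×0.0639)² = 0.00102;  (1·δd/d)² = (1×0.0991)² = 0.00982;  (1·δq/q)² = (1×0.0510)² = 0.00260
δQ/Q = √(0.0134) = 0.116
Q = 28.6, so δQ = 0.116 × 28.6 = 3.32.

3.32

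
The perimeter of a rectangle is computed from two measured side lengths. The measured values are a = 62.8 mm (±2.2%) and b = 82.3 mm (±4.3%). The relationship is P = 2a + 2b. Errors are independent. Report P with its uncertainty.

P is a linear combination, so absolute uncertainties add in quadrature:
  (2·δa)² = 7.64;  (2·δb)² = 50.1
δP = √(57.7) = 7.60 mm
P = 290 mm.

290 ± 7.60 mm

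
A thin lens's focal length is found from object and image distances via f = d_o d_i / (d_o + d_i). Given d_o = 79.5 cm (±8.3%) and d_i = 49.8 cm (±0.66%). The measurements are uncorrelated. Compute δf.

0.987 cm

∂f/∂d_o = (d_i/(d_o+d_i))² = 0.148;  ∂f/∂d_i = (d_o/(d_o+d_i))² = 0.378
δf = √((∂f/∂d_o · δd_o)² + (∂f/∂d_i · δd_i)²) = √(0.958 + 0.0154) = 0.987 cm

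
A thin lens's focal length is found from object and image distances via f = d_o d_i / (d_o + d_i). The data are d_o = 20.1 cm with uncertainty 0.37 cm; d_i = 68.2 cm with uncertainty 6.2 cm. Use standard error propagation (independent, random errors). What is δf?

∂f/∂d_o = (d_i/(d_o+d_i))² = 0.597;  ∂f/∂d_i = (d_o/(d_o+d_i))² = 0.0518
δf = √((∂f/∂d_o · δd_o)² + (∂f/∂d_i · δd_i)²) = √(0.0487 + 0.103) = 0.390 cm

0.390 cm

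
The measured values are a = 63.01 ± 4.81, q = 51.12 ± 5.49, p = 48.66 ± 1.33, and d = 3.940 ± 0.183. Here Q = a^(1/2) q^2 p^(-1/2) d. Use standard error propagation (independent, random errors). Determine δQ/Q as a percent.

Since Q is a product/quotient, work with relative uncertainties:
  (½·δa/a)² = (0.5×0.0763)² = 0.00146;  (2·δq/q)² = (2×0.107)² = 0.0461;  (−½·δp/p)² = (-0.5×0.0273)² = 0.000187;  (1·δd/d)² = (1×0.0464)² = 0.00216
δQ/Q = √(0.0499) = 0.223

22.3%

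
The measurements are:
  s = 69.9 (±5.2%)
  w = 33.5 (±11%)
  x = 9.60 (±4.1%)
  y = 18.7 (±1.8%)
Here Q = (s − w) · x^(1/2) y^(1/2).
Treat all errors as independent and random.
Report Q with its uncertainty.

Let u = s − w = 36.4. δu = √(δs² + δw²) = √(13.2 + 13.6) = 5.18, so δu/u = 0.142.
Q is then a monomial in u, x, y:
δQ/Q = √((δu/u)² + (½·δx/x)² + (½·δy/y)²) = √(0.0202 + 0.000420 + 8.1e-05) = 0.144
Q = 488, so δQ = 0.144 × 488 = 70.2.

488 ± 70.2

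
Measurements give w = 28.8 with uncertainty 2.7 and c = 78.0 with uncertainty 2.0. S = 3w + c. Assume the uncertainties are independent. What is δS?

S is a linear combination, so absolute uncertainties add in quadrature:
  (3·δw)² = 65.6;  (δc)² = 4.00
δS = √(69.6) = 8.34

8.34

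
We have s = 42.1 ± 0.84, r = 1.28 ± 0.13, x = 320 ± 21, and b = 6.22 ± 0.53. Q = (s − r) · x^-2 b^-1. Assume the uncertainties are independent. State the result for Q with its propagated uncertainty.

(6.41 ± 1.01) × 10^-5

Let u = s − r = 40.8. δu = √(δs² + δr²) = √(0.706 + 0.0169) = 0.850, so δu/u = 0.0208.
Q is then a monomial in u, x, b:
δQ/Q = √((δu/u)² + (-2·δx/x)² + (-1·δb/b)²) = √(0.000434 + 0.0172 + 0.00726) = 0.158
Q = 6.41e-05, so δQ = 0.158 × 6.41e-05 = 1.01e-05.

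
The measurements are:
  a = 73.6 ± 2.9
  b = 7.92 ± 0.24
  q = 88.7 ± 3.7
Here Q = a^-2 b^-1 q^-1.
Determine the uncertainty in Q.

For a monomial Q ∝ a^-2, b^-1, q^-1, fractional errors add in quadrature:
  (-2·δa/a)² = (-2×0.0394)² = 0.00621;  (-1·δb/b)² = (-1×0.0303)² = 0.000918;  (-1·δq/q)² = (-1×0.0417)² = 0.00174
δQ/Q = √(0.00887) = 0.0942
Q = 2.63e-07, so δQ = 0.0942 × 2.63e-07 = 2.47e-08.

2.47e-08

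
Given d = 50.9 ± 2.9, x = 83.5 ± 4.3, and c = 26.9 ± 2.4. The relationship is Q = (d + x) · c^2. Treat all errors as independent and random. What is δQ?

17800

Let u = d + x = 134. δu = √(δd² + δx²) = √(8.41 + 18.5) = 5.19, so δu/u = 0.0386.
Q is then a monomial in u, c:
δQ/Q = √((δu/u)² + (2·δc/c)²) = √(0.00149 + 0.0318) = 0.183
Q = 97300, so δQ = 0.183 × 97300 = 17800.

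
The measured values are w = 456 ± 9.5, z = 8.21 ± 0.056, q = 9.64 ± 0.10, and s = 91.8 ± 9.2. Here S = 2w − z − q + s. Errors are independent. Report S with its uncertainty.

Each term contributes (cᵢ δxᵢ)² to (δS)²:
  (2·δw)² = 361;  (δz)² = 0.00314;  (δq)² = 0.0100;  (δs)² = 84.6
δS = √(446) = 21.1
S = 986.

986 ± 21.1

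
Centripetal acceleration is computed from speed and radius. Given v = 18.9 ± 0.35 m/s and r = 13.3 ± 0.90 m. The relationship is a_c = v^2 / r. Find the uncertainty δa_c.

2.07 m/s^2

For a monomial a_c ∝ v^2, r^-1, fractional errors add in quadrature:
  (2·δv/v)² = (2×0.0185)² = 0.00137;  (-1·δr/r)² = (-1×0.0677)² = 0.00458
δa_c/a_c = √(0.00595) = 0.0771
a_c = 26.9 m/s^2, so δa_c = 0.0771 × 26.9 = 2.07 m/s^2.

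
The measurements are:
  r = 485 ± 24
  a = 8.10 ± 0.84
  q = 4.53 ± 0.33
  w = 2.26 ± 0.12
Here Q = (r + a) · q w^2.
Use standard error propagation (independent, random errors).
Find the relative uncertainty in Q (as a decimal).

0.138

Let u = r + a = 493. δu = √(δr² + δa²) = √(576 + 0.706) = 24.0, so δu/u = 0.0487.
Q is then a monomial in u, q, w:
δQ/Q = √((δu/u)² + (1·δq/q)² + (2·δw/w)²) = √(0.00237 + 0.00531 + 0.0113) = 0.138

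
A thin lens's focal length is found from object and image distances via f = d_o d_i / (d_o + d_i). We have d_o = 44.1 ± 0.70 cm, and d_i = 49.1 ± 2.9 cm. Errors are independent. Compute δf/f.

∂f/∂d_o = (d_i/(d_o+d_i))² = 0.278;  ∂f/∂d_i = (d_o/(d_o+d_i))² = 0.224
δf = √((∂f/∂d_o · δd_o)² + (∂f/∂d_i · δd_i)²) = √(0.0377 + 0.422) = 0.678 cm
f = 23.2 cm, so δf/f = 0.678/23.2 = 0.0292.

0.0292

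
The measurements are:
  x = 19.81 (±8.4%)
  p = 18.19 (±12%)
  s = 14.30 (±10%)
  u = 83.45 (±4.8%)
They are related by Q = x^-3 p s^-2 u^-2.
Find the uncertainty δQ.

5.86e-10

Q is a product of powers, so relative uncertainties combine in quadrature:
  (-3·δx/x)² = (-3×0.0840)² = 0.0635;  (1·δp/p)² = (1×0.120)² = 0.0144;  (-2·δs/s)² = (-2×0.100)² = 0.0400;  (-2·δu/u)² = (-2×0.0480)² = 0.00922
δQ/Q = √(0.127) = 0.357
Q = 1.643e-09, so δQ = 0.357 × 1.643e-09 = 5.86e-10.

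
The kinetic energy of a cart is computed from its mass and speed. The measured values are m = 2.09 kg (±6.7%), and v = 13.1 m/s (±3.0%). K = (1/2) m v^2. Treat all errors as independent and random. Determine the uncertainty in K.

16.1 J

Relative error in a monomial: (δK/K)² = Σ (nᵢ · δxᵢ/xᵢ)².
  (1·δm/m)² = (1×0.0670)² = 0.00449;  (2·δv/v)² = (2×0.0300)² = 0.00360
δK/K = √(0.00809) = 0.0899
K = 179 J, so δK = 0.0899 × 179 = 16.1 J.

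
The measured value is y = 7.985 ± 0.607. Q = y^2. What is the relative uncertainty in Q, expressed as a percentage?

15.2%

Products/powers → add relative errors in quadrature, weighted by exponent:
  (2·δy/y)² = (2×0.0760)² = 0.0231
δQ/Q = √(0.0231) = 0.152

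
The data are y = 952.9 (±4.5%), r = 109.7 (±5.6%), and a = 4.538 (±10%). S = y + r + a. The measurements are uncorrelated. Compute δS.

For a sum/difference, combine absolute errors in quadrature:
  (δy)² = 1840;  (δr)² = 37.7;  (δa)² = 0.206
δS = √(1880) = 43.3

43.3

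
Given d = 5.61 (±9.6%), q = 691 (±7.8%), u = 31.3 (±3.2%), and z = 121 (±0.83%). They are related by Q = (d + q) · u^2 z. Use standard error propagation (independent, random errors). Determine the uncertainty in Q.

Let w = d + q = 697. δw = √(δd² + δq²) = √(0.290 + 2900) = 53.9, so δw/w = 0.0774.
Q is then a monomial in w, u, z:
δQ/Q = √((δw/w)² + (2·δu/u)² + (1·δz/z)²) = √(0.00599 + 0.00410 + 6.89e-05) = 0.101
Q = 8.26e+07, so δQ = 0.101 × 8.26e+07 = 8.32e+06.

8.32e+06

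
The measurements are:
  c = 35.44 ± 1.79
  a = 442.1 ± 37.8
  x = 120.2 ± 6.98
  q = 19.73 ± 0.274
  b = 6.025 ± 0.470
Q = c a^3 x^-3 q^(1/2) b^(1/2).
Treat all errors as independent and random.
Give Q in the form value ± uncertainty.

19230 ± 6090

Each factor contributes (exponent × relative error)² to (δQ/Q)²:
  (1·δc/c)² = (1×0.0505)² = 0.00255;  (3·δa/a)² = (3×0.0855)² = 0.0658;  (-3·δx/x)² = (-3×0.0581)² = 0.0303;  (½·δq/q)² = (0.5×0.0139)² = 4.82e-05;  (½·δb/b)² = (0.5×0.0780)² = 0.00152
δQ/Q = √(0.100) = 0.317
Q = 19230, so δQ = 0.317 × 19230 = 6090.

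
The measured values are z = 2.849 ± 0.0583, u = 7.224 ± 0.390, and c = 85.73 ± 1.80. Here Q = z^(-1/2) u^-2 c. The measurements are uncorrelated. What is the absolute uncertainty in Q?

0.108

For a monomial Q ∝ z^(-1/2), u^-2, c, fractional errors add in quadrature:
  (−½·δz/z)² = (-0.5×0.0205)² = 0.000105;  (-2·δu/u)² = (-2×0.0540)² = 0.0117;  (1·δc/c)² = (1×0.0210)² = 0.000441
δQ/Q = √(0.0122) = 0.110
Q = 0.9733, so δQ = 0.110 × 0.9733 = 0.108.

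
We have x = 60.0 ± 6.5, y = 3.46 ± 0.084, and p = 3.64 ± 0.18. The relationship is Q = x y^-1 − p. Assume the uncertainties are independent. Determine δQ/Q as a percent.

Let w = x·y^-1 = 17.3. δw/w = √((1·δx/x)² + (-1·δy/y)²) = √(0.0117 + 0.000589) = 0.111, so δw = 1.93.
Q = w − p: δQ = √(δw² + δp²) = √(3.71 + 0.0324) = 1.93
Q = 13.7, so δQ/Q = 1.93/13.7 = 0.141.

14.1%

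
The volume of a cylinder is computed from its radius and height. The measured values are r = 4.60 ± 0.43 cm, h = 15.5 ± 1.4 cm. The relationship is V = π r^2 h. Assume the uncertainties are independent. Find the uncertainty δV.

Since V is a product/quotient, work with relative uncertainties:
  (2·δr/r)² = (2×0.0935)² = 0.0350;  (1·δh/h)² = (1×0.0903)² = 0.00816
δV/V = √(0.0431) = 0.208
V = 1030 cm^3, so δV = 0.208 × 1030 = 214 cm^3.

214 cm^3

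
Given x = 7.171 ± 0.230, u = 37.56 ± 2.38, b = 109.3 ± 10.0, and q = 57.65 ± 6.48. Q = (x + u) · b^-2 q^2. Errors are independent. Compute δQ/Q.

Let w = x + u = 44.73. δw = √(δx² + δu²) = √(0.0529 + 5.66) = 2.39, so δw/w = 0.0535.
Q is then a monomial in w, b, q:
δQ/Q = √((δw/w)² + (-2·δb/b)² + (2·δq/q)²) = √(0.00286 + 0.0335 + 0.0505) = 0.295

0.295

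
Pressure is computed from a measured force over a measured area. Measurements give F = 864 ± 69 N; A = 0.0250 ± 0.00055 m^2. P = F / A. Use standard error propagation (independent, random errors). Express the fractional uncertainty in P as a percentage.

Since P is a product/quotient, work with relative uncertainties:
  (1·δF/F)² = (1×0.0799)² = 0.00638;  (-1·δA/A)² = (-1×0.0220)² = 0.000484
δP/P = √(0.00686) = 0.0828

8.28%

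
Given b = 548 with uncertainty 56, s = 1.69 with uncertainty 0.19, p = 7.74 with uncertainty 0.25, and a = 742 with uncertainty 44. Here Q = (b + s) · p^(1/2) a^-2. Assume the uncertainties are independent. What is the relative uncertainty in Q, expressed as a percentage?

15.7%

Let u = b + s = 550. δu = √(δb² + δs²) = √(3140 + 0.0361) = 56.0, so δu/u = 0.102.
Q is then a monomial in u, p, a:
δQ/Q = √((δu/u)² + (½·δp/p)² + (-2·δa/a)²) = √(0.0104 + 0.000261 + 0.0141) = 0.157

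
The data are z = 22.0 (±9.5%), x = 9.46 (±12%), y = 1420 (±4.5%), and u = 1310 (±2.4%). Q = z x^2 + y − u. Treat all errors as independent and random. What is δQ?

Let p = z·x^2 = 1970. δp/p = √((1·δz/z)² + (2·δx/x)²) = √(0.00902 + 0.0576) = 0.258, so δp = 508.
Q = p + y − u: δQ = √(δp² + δy² + δu²) = √(2.58e+05 + 4080 + 988) = 513

513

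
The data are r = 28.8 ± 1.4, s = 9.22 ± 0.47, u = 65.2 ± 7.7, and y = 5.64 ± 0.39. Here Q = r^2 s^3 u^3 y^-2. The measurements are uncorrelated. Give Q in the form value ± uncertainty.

Since Q is a product/quotient, work with relative uncertainties:
  (2·δr/r)² = (2×0.0486)² = 0.00945;  (3·δs/s)² = (3×0.0510)² = 0.0234;  (3·δu/u)² = (3×0.118)² = 0.126;  (-2·δy/y)² = (-2×0.0691)² = 0.0191
δQ/Q = √(0.177) = 0.421
Q = 5.66e+09, so δQ = 0.421 × 5.66e+09 = 2.39e+09.

(5.66 ± 2.39) × 10^9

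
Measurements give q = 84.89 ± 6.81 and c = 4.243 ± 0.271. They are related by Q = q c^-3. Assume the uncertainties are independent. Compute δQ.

Q is a product of powers, so relative uncertainties combine in quadrature:
  (1·δq/q)² = (1×0.0802)² = 0.00644;  (-3·δc/c)² = (-3×0.0639)² = 0.0367
δQ/Q = √(0.0431) = 0.208
Q = 1.111, so δQ = 0.208 × 1.111 = 0.231.

0.231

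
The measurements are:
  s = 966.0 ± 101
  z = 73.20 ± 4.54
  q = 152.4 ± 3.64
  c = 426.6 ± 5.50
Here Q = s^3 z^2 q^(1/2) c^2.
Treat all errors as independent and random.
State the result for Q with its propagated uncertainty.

(1.085 ± 0.367) × 10^19

Since Q is a product/quotient, work with relative uncertainties:
  (3·δs/s)² = (3×0.105)² = 0.0984;  (2·δz/z)² = (2×0.0620)² = 0.0154;  (½·δq/q)² = (0.5×0.0239)² = 0.000143;  (2·δc/c)² = (2×0.0129)² = 0.000665
δQ/Q = √(0.115) = 0.338
Q = 1.085e+19, so δQ = 0.338 × 1.085e+19 = 3.67e+18.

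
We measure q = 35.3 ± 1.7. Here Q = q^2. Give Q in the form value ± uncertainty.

Q ∝ q^2, so δQ/Q = |2| · δq/q = 2 × 0.0482 = 0.0963.
Q = 1250, so δQ = 0.0963 × 1250 = 120.

1250 ± 120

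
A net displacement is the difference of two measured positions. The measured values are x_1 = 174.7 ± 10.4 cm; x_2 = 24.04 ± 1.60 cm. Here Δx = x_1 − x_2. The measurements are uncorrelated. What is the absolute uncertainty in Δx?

10.5 cm

Sums and differences: (δΔx)² = Σ (cᵢ δxᵢ)².
  (δx_1)² = 108;  (δx_2)² = 2.56
δΔx = √(111) = 10.5 cm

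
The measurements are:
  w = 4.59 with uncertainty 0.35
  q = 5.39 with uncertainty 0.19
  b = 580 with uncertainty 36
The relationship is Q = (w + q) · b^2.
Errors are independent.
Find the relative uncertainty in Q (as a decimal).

Let u = w + q = 9.98. δu = √(δw² + δq²) = √(0.122 + 0.0361) = 0.398, so δu/u = 0.0399.
Q is then a monomial in u, b:
δQ/Q = √((δu/u)² + (2·δb/b)²) = √(0.00159 + 0.0154) = 0.130

0.130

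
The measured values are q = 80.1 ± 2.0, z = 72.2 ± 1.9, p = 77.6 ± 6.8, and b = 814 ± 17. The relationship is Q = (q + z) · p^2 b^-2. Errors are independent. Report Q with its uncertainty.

1.38 ± 0.251

Let u = q + z = 152. δu = √(δq² + δz²) = √(4.00 + 3.61) = 2.76, so δu/u = 0.0181.
Q is then a monomial in u, p, b:
δQ/Q = √((δu/u)² + (2·δp/p)² + (-2·δb/b)²) = √(0.000328 + 0.0307 + 0.00174) = 0.181
Q = 1.38, so δQ = 0.181 × 1.38 = 0.251.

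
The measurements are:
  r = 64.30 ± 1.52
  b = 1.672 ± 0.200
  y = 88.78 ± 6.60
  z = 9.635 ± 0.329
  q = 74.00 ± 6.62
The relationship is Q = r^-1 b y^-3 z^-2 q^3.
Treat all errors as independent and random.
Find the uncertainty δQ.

6.1e-05

For a monomial Q ∝ r^-1, b, y^-3, z^-2, q^3, fractional errors add in quadrature:
  (-1·δr/r)² = (-1×0.0236)² = 0.000559;  (1·δb/b)² = (1×0.120)² = 0.0143;  (-3·δy/y)² = (-3×0.0743)² = 0.0497;  (-2·δz/z)² = (-2×0.0341)² = 0.00466;  (3·δq/q)² = (3×0.0895)² = 0.0720
δQ/Q = √(0.141) = 0.376
Q = 0.0001622, so δQ = 0.376 × 0.0001622 = 6.1e-05.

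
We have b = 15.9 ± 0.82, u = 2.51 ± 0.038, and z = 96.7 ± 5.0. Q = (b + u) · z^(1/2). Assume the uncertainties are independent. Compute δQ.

Let w = b + u = 18.4. δw = √(δb² + δu²) = √(0.672 + 0.00144) = 0.821, so δw/w = 0.0446.
Q is then a monomial in w, z:
δQ/Q = √((δw/w)² + (½·δz/z)²) = √(0.00199 + 0.000668) = 0.0515
Q = 181, so δQ = 0.0515 × 181 = 9.33.

9.33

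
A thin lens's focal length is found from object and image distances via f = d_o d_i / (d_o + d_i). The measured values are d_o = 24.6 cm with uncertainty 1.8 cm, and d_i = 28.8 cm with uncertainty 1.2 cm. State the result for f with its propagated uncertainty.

∂f/∂d_o = (d_i/(d_o+d_i))² = 0.291;  ∂f/∂d_i = (d_o/(d_o+d_i))² = 0.212
δf = √((∂f/∂d_o · δd_o)² + (∂f/∂d_i · δd_i)²) = √(0.274 + 0.0649) = 0.582 cm
f = 13.3 cm.

13.3 ± 0.582 cm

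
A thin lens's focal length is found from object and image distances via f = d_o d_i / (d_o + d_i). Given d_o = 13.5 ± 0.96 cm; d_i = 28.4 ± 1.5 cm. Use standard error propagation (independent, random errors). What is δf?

∂f/∂d_o = (d_i/(d_o+d_i))² = 0.459;  ∂f/∂d_i = (d_o/(d_o+d_i))² = 0.104
δf = √((∂f/∂d_o · δd_o)² + (∂f/∂d_i · δd_i)²) = √(0.195 + 0.0242) = 0.468 cm

0.468 cm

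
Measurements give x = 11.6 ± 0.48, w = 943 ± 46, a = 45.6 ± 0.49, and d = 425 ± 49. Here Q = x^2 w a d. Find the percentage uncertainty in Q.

Q is a product of powers, so relative uncertainties combine in quadrature:
  (2·δx/x)² = (2×0.0414)² = 0.00685;  (1·δw/w)² = (1×0.0488)² = 0.00238;  (1·δa/a)² = (1×0.0107)² = 0.000115;  (1·δd/d)² = (1×0.115)² = 0.0133
δQ/Q = √(0.0226) = 0.150

15.0%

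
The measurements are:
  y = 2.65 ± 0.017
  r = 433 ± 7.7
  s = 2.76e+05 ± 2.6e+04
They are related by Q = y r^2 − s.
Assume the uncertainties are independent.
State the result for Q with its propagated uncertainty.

Let p = y·r^2 = 4.97e+05. δp/p = √((1·δy/y)² + (2·δr/r)²) = √(4.12e-05 + 0.00126) = 0.0361, so δp = 18000.
Q = p − s: δQ = √(δp² + δs²) = √(3.22e+08 + 6.76e+08) = 31600
Q = 2.21e+05.

(2.21 ± 0.316) × 10^5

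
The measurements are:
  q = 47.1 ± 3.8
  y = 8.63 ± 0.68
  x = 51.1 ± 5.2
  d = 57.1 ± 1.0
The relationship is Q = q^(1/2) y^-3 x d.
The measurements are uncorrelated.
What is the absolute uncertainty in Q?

Q is a product of powers, so relative uncertainties combine in quadrature:
  (½·δq/q)² = (0.5×0.0807)² = 0.00163;  (-3·δy/y)² = (-3×0.0788)² = 0.0559;  (1·δx/x)² = (1×0.102)² = 0.0104;  (1·δd/d)² = (1×0.0175)² = 0.000307
δQ/Q = √(0.0682) = 0.261
Q = 31.2, so δQ = 0.261 × 31.2 = 8.13.

8.13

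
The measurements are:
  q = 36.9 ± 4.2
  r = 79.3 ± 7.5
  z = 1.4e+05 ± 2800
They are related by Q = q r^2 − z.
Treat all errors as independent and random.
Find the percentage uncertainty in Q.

55.7%

Let p = q·r^2 = 2.32e+05. δp/p = √((1·δq/q)² + (2·δr/r)²) = √(0.0130 + 0.0358) = 0.221, so δp = 51200.
Q = p − z: δQ = √(δp² + δz²) = √(2.62e+09 + 7.84e+06) = 51300
Q = 92000, so δQ/Q = 51300/92000 = 0.557.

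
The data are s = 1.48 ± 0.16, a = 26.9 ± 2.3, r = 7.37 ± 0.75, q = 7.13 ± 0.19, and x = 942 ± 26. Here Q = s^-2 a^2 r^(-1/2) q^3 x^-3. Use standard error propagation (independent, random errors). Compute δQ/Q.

0.303

Products/powers → add relative errors in quadrature, weighted by exponent:
  (-2·δs/s)² = (-2×0.108)² = 0.0467;  (2·δa/a)² = (2×0.0855)² = 0.0292;  (−½·δr/r)² = (-0.5×0.102)² = 0.00259;  (3·δq/q)² = (3×0.0266)² = 0.00639;  (-3·δx/x)² = (-3×0.0276)² = 0.00686
δQ/Q = √(0.0918) = 0.303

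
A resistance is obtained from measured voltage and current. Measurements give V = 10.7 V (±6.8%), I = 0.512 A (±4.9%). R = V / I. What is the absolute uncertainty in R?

1.75 Ω

Each factor contributes (exponent × relative error)² to (δR/R)²:
  (1·δV/V)² = (1×0.0680)² = 0.00462;  (-1·δI/I)² = (-1×0.0490)² = 0.00240
δR/R = √(0.00703) = 0.0838
R = 20.9 Ω, so δR = 0.0838 × 20.9 = 1.75 Ω.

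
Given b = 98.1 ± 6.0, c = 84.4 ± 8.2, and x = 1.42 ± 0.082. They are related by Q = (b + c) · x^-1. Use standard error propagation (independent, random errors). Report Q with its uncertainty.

Let u = b + c = 182. δu = √(δb² + δc²) = √(36.0 + 67.2) = 10.2, so δu/u = 0.0557.
Q is then a monomial in u, x:
δQ/Q = √((δu/u)² + (-1·δx/x)²) = √(0.00310 + 0.00333) = 0.0802
Q = 129, so δQ = 0.0802 × 129 = 10.3.

129 ± 10.3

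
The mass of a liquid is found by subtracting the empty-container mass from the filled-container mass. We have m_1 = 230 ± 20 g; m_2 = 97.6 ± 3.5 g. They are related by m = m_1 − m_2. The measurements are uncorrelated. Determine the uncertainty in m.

Absolute uncertainties add in quadrature for a linear combination:
  (δm_1)² = 400;  (δm_2)² = 12.2
δm = √(412) = 20.3 g

20.3 g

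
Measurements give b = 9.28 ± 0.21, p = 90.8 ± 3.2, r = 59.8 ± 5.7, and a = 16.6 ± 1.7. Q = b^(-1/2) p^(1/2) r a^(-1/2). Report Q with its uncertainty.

Q is a product of powers, so relative uncertainties combine in quadrature:
  (−½·δb/b)² = (-0.5×0.0226)² = 0.000128;  (½·δp/p)² = (0.5×0.0352)² = 0.000311;  (1·δr/r)² = (1×0.0953)² = 0.00909;  (−½·δa/a)² = (-0.5×0.102)² = 0.00262
δQ/Q = √(0.0121) = 0.110
Q = 45.9, so δQ = 0.110 × 45.9 = 5.06.

45.9 ± 5.06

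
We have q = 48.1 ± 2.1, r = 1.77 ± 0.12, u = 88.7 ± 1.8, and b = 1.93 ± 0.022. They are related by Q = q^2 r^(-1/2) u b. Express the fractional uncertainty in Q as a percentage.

Q is a product of powers, so relative uncertainties combine in quadrature:
  (2·δq/q)² = (2×0.0437)² = 0.00762;  (−½·δr/r)² = (-0.5×0.0678)² = 0.00115;  (1·δu/u)² = (1×0.0203)² = 0.000412;  (1·δb/b)² = (1×0.0114)² = 0.000130
δQ/Q = √(0.00932) = 0.0965

9.65%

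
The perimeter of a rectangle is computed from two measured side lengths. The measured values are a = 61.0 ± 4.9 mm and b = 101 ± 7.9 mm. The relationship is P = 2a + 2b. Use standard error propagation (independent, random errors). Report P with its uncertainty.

324 ± 18.6 mm

For a sum/difference, combine absolute errors in quadrature:
  (2·δa)² = 96.0;  (2·δb)² = 250
δP = √(346) = 18.6 mm
P = 324 mm.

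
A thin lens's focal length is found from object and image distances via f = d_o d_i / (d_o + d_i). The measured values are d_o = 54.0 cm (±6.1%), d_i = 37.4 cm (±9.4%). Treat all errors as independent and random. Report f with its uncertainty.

∂f/∂d_o = (d_i/(d_o+d_i))² = 0.167;  ∂f/∂d_i = (d_o/(d_o+d_i))² = 0.349
δf = √((∂f/∂d_o · δd_o)² + (∂f/∂d_i · δd_i)²) = √(0.304 + 1.51) = 1.35 cm
f = 22.1 cm.

22.1 ± 1.35 cm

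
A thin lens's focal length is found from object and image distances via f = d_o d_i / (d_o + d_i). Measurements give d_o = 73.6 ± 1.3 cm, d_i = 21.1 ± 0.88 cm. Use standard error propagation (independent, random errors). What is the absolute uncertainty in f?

∂f/∂d_o = (d_i/(d_o+d_i))² = 0.0496;  ∂f/∂d_i = (d_o/(d_o+d_i))² = 0.604
δf = √((∂f/∂d_o · δd_o)² + (∂f/∂d_i · δd_i)²) = √(0.00417 + 0.283) = 0.535 cm

0.535 cm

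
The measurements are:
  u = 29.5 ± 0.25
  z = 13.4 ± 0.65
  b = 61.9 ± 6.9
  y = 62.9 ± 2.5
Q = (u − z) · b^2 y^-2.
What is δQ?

3.75

Let w = u − z = 16.1. δw = √(δu² + δz²) = √(0.0625 + 0.423) = 0.696, so δw/w = 0.0433.
Q is then a monomial in w, b, y:
δQ/Q = √((δw/w)² + (2·δb/b)² + (-2·δy/y)²) = √(0.00187 + 0.0497 + 0.00632) = 0.241
Q = 15.6, so δQ = 0.241 × 15.6 = 3.75.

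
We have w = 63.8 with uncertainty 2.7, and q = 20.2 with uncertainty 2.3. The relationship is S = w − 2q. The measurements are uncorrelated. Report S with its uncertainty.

23.4 ± 5.33

Sums and differences: (δS)² = Σ (cᵢ δxᵢ)².
  (δw)² = 7.29;  (2·δq)² = 21.2
δS = √(28.4) = 5.33
S = 23.4.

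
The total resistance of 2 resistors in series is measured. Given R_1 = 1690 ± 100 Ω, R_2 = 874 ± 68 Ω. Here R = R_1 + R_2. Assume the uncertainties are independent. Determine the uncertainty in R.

121 Ω

For a sum/difference, combine absolute errors in quadrature:
  (δR_1)² = 10000;  (δR_2)² = 4620
δR = √(14600) = 121 Ω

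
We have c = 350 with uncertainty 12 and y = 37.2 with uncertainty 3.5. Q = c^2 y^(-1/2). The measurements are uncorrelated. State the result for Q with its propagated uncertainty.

20100 ± 1670

Q is a product of powers, so relative uncertainties combine in quadrature:
  (2·δc/c)² = (2×0.0343)² = 0.00470;  (−½·δy/y)² = (-0.5×0.0941)² = 0.00221
δQ/Q = √(0.00692) = 0.0832
Q = 20100, so δQ = 0.0832 × 20100 = 1670.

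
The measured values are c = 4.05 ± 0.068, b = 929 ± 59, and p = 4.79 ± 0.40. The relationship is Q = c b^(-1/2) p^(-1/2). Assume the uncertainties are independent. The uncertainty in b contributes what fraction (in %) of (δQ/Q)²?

33.2%

(δQ/Q)² = (1·δc/c)² + (−½·δb/b)² + (−½·δp/p)²
  c term: (1×0.0168)² = 0.000282
  b term: (-0.5×0.0635)² = 0.00101
  p term: (-0.5×0.0835)² = 0.00174
Total = 0.00303. Share from b = 0.00101/0.00303 = 0.332.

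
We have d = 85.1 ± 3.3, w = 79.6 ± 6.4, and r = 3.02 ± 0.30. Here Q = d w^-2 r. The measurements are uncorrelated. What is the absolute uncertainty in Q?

0.00783

Since Q is a product/quotient, work with relative uncertainties:
  (1·δd/d)² = (1×0.0388)² = 0.00150;  (-2·δw/w)² = (-2×0.0804)² = 0.0259;  (1·δr/r)² = (1×0.0993)² = 0.00987
δQ/Q = √(0.0372) = 0.193
Q = 0.0406, so δQ = 0.193 × 0.0406 = 0.00783.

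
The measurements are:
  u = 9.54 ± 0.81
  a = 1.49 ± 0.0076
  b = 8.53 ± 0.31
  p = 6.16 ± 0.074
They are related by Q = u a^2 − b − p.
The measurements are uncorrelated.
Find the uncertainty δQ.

Let w = u·a^2 = 21.2. δw/w = √((1·δu/u)² + (2·δa/a)²) = √(0.00721 + 0.000104) = 0.0855, so δw = 1.81.
Q = w − b − p: δQ = √(δw² + δb² + δp²) = √(3.28 + 0.0961 + 0.00548) = 1.84

1.84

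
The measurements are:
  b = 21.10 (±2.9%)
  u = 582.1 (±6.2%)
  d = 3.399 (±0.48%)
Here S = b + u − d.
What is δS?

Each term contributes (cᵢ δxᵢ)² to (δS)²:
  (δb)² = 0.374;  (δu)² = 1300;  (δd)² = 0.000266
δS = √(1300) = 36.1

36.1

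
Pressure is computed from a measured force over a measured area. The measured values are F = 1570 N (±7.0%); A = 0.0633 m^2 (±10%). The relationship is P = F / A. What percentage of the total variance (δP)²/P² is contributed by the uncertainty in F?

32.9%

(δP/P)² = (1·δF/F)² + (-1·δA/A)²
  F term: (1×0.0700)² = 0.00490
  A term: (-1×0.100)² = 0.0100
Total = 0.0149. Share from F = 0.00490/0.0149 = 0.329.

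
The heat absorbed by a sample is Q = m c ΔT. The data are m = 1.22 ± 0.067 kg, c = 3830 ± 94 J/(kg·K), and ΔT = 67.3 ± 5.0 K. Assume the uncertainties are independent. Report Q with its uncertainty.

Since Q is a product/quotient, work with relative uncertainties:
  (1·δm/m)² = (1×0.0549)² = 0.00302;  (1·δc/c)² = (1×0.0245)² = 0.000602;  (1·δΔT/ΔT)² = (1×0.0743)² = 0.00552
δQ/Q = √(0.00914) = 0.0956
Q = 3.14e+05 J, so δQ = 0.0956 × 3.14e+05 = 30100 J.

(3.14 ± 0.301) × 10^5 J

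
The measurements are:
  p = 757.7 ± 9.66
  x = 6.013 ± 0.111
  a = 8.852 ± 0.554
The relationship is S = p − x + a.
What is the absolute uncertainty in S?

9.68

Sums and differences: (δS)² = Σ (cᵢ δxᵢ)².
  (δp)² = 93.3;  (δx)² = 0.0123;  (δa)² = 0.307
δS = √(93.6) = 9.68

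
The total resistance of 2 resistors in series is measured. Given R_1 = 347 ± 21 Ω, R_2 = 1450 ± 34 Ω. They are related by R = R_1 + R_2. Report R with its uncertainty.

1800 ± 40.0 Ω

Sums and differences: (δR)² = Σ (cᵢ δxᵢ)².
  (δR_1)² = 441;  (δR_2)² = 1160
δR = √(1600) = 40.0 Ω
R = 1800 Ω.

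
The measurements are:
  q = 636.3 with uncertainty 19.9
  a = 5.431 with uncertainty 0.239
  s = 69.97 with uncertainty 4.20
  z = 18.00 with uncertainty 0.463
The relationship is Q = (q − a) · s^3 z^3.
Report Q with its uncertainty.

(1.260 ± 0.250) × 10^12

Let u = q − a = 630.9. δu = √(δq² + δa²) = √(396 + 0.0571) = 19.9, so δu/u = 0.0315.
Q is then a monomial in u, s, z:
δQ/Q = √((δu/u)² + (3·δs/s)² + (3·δz/z)²) = √(0.000995 + 0.0324 + 0.00595) = 0.198
Q = 1.26e+12, so δQ = 0.198 × 1.26e+12 = 2.5e+11.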